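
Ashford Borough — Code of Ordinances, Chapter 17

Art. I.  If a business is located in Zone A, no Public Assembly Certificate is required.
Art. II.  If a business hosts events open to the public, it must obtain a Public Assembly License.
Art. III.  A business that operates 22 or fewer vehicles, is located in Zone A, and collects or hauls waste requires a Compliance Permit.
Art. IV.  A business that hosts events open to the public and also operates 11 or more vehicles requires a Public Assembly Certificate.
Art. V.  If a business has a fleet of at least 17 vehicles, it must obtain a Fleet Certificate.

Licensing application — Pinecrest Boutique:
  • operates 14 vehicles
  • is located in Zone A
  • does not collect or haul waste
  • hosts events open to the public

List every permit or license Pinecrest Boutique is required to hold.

Public Assembly License

Art. I. is located in Zone A → exempt from Public Assembly Certificate.
Art. II. hosts events open to the public → Public Assembly License required.
Art. III. vehicles 14 ≤ 22; is located in Zone A; does not collect or haul waste → Compliance Permit not required.
Art. IV. hosts events open to the public; vehicles 14 ≥ 11 → Public Assembly Certificate required.
Art. V. vehicles 14 < 17 → Fleet Certificate not required.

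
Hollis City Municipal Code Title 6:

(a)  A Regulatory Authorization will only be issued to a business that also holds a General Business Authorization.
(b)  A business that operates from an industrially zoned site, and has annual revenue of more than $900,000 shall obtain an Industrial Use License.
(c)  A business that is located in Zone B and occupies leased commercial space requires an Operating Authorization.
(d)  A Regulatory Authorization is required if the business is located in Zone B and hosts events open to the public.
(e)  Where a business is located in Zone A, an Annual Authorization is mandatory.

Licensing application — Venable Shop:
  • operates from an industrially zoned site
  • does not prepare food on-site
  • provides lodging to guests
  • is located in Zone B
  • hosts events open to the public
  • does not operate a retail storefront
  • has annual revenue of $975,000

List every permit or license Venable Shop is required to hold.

General Business Authorization, Industrial Use License, Regulatory Authorization

(a) Regulatory Authorization is required → General Business Authorization also required.
(b) operates from an industrially zoned site; revenue $975,000 > $900,000 → Industrial Use License required.
(c) is located in Zone B; operates from an industrially zoned site (not: occupies leased commercial space) → Operating Authorization not required.
(d) is located in Zone B; hosts events open to the public → Regulatory Authorization required.
(e) is located in Zone B (not: is located in Zone A) → Annual Authorization not required.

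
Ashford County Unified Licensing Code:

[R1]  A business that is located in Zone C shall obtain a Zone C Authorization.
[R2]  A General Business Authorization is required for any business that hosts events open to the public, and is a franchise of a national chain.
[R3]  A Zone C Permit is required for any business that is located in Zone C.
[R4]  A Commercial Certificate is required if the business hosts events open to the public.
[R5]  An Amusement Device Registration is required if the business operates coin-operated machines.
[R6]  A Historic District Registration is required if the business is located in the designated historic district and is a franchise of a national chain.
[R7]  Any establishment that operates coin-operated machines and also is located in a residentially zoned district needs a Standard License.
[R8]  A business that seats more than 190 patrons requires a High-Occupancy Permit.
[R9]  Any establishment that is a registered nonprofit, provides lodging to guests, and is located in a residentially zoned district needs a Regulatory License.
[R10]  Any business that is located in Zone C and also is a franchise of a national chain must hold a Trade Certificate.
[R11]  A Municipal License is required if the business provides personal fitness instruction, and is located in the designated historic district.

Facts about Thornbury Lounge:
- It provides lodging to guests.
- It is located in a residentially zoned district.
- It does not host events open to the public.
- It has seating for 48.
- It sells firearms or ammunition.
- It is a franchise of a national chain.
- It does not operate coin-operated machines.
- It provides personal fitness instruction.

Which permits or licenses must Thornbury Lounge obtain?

None

[R1] is located in a residentially zoned district (not: is located in Zone C) → Zone C Authorization not required.
[R2] does not host events open to the public; is a franchise of a national chain → General Business Authorization not required.
[R3] is located in a residentially zoned district (not: is located in Zone C) → Zone C Permit not required.
[R4] does not host events open to the public → Commercial Certificate not required.
[R5] does not operate coin-operated machines → Amusement Device Registration not required.
[R6] is located in a residentially zoned district (not: is located in the designated historic district); is a franchise of a national chain → Historic District Registration not required.
[R7] does not operate coin-operated machines; is located in a residentially zoned district → Standard License not required.
[R8] seating 48 ≤ 190 → High-Occupancy Permit not required.
[R9] is a franchise of a national chain (not: is a registered nonprofit); provides lodging to guests; is located in a residentially zoned district → Regulatory License not required.
[R10] is located in a residentially zoned district (not: is located in Zone C); is a franchise of a national chain → Trade Certificate not required.
[R11] provides personal fitness instruction; is located in a residentially zoned district (not: is located in the designated historic district) → Municipal License not required.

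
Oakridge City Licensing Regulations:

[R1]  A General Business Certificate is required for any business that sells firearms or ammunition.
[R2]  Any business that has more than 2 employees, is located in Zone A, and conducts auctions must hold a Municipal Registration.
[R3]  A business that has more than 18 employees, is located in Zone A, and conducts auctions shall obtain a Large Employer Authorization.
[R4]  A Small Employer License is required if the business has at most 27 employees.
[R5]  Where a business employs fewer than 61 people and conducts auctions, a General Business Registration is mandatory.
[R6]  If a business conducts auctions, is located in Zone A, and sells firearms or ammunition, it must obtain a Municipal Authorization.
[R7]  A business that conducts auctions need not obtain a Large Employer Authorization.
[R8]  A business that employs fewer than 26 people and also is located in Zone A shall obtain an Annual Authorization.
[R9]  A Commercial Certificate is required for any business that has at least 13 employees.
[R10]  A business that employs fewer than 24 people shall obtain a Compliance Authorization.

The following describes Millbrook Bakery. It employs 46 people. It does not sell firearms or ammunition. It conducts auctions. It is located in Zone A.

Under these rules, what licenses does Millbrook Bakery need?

[R1] does not sell firearms or ammunition → General Business Certificate not required.
[R2] employees 46 > 2; is located in Zone A; conducts auctions → Municipal Registration required.
[R3] employees 46 > 18; is located in Zone A; conducts auctions → Large Employer Authorization required.
[R4] employees 46 > 27 → Small Employer License not required.
[R5] employees 46 < 61; conducts auctions → General Business Registration required.
[R6] conducts auctions; is located in Zone A; does not sell firearms or ammunition → Municipal Authorization not required.
[R7] conducts auctions → exempt from Large Employer Authorization.
[R8] employees 46 ≥ 26; is located in Zone A → Annual Authorization not required.
[R9] employees 46 ≥ 13 → Commercial Certificate required.
[R10] employees 46 ≥ 24 → Compliance Authorization not required.

Commercial Certificate, General Business Registration, Municipal Registration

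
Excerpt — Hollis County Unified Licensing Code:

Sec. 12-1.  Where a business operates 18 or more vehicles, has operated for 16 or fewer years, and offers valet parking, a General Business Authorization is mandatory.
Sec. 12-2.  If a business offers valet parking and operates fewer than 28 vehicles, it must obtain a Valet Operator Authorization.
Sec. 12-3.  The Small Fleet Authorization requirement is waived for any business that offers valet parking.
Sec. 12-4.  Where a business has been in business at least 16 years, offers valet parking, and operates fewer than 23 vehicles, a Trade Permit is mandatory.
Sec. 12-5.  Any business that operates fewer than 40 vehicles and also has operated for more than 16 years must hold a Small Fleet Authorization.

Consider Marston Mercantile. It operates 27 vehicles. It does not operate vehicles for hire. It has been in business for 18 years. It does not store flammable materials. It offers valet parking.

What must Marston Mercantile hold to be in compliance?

Sec. 12-1. vehicles 27 ≥ 18; years in business 18 > 16; offers valet parking → General Business Authorization not required.
Sec. 12-2. offers valet parking; vehicles 27 < 28 → Valet Operator Authorization required.
Sec. 12-3. offers valet parking → exempt from Small Fleet Authorization.
Sec. 12-4. years in business 18 ≥ 16; offers valet parking; vehicles 27 ≥ 23 → Trade Permit not required.
Sec. 12-5. vehicles 27 < 40; years in business 18 > 16 → Small Fleet Authorization required.

Valet Operator Authorization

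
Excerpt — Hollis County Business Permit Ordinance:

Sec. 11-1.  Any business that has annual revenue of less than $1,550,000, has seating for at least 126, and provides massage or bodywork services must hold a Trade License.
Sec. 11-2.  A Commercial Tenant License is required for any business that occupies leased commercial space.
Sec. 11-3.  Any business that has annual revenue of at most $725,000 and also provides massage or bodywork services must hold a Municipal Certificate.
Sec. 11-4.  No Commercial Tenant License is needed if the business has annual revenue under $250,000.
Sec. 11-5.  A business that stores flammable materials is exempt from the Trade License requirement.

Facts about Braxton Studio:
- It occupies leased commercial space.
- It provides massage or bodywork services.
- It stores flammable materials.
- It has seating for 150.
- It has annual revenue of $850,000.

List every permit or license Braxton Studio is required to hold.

Sec. 11-1. revenue $850,000 < $1,550,000; seating 150 ≥ 126; provides massage or bodywork services → Trade License required.
Sec. 11-2. occupies leased commercial space → Commercial Tenant License required.
Sec. 11-3. revenue $850,000 > $725,000; provides massage or bodywork services → Municipal Certificate not required.
Sec. 11-4. revenue $850,000 ≥ $250,000 → Commercial Tenant License exemption does not apply.
Sec. 11-5. stores flammable materials → exempt from Trade License.

Commercial Tenant License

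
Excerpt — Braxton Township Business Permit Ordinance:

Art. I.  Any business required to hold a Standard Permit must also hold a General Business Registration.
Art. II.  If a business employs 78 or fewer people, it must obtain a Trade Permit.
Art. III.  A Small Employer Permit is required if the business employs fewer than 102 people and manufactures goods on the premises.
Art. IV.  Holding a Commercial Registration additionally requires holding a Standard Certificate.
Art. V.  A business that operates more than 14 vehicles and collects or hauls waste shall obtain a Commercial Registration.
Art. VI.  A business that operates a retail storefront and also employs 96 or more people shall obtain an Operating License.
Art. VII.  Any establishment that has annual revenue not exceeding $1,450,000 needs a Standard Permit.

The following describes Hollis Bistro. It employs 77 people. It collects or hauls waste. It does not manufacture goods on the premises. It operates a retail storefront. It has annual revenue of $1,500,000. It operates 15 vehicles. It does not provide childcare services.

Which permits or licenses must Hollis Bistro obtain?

Art. I. Standard Permit is not required → no effect.
Art. II. employees 77 ≤ 78 → Trade Permit required.
Art. III. employees 77 < 102; does not manufacture goods on the premises → Small Employer Permit not required.
Art. IV. Commercial Registration is required → Standard Certificate also required.
Art. V. vehicles 15 > 14; collects or hauls waste → Commercial Registration required.
Art. VI. operates a retail storefront; employees 77 < 96 → Operating License not required.
Art. VII. revenue $1,500,000 > $1,450,000 → Standard Permit not required.

Commercial Registration, Standard Certificate, Trade Permit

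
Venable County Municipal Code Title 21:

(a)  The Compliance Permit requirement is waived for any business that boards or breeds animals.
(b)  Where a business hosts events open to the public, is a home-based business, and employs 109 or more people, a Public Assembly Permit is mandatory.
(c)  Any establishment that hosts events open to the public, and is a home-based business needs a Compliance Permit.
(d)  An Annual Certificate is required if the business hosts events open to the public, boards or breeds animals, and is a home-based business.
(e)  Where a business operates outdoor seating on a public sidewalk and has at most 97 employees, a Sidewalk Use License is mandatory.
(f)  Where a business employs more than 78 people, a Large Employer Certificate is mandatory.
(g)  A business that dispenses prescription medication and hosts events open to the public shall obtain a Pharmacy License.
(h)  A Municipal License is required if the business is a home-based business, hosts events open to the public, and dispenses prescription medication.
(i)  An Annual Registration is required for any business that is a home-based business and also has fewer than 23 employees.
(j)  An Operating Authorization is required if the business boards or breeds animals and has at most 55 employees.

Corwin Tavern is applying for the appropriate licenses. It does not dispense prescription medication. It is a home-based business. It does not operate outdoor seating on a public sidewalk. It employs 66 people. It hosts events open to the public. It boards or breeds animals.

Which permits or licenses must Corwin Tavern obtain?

(a) boards or breeds animals → exempt from Compliance Permit.
(b) hosts events open to the public; is a home-based business; employees 66 < 109 → Public Assembly Permit not required.
(c) hosts events open to the public; is a home-based business → Compliance Permit required.
(d) hosts events open to the public; boards or breeds animals; is a home-based business → Annual Certificate required.
(e) does not operate outdoor seating on a public sidewalk; employees 66 ≤ 97 → Sidewalk Use License not required.
(f) employees 66 ≤ 78 → Large Employer Certificate not required.
(g) does not dispense prescription medication; hosts events open to the public → Pharmacy License not required.
(h) is a home-based business; hosts events open to the public; does not dispense prescription medication → Municipal License not required.
(i) is a home-based business; employees 66 ≥ 23 → Annual Registration not required.
(j) boards or breeds animals; employees 66 > 55 → Operating Authorization not required.

Annual Certificate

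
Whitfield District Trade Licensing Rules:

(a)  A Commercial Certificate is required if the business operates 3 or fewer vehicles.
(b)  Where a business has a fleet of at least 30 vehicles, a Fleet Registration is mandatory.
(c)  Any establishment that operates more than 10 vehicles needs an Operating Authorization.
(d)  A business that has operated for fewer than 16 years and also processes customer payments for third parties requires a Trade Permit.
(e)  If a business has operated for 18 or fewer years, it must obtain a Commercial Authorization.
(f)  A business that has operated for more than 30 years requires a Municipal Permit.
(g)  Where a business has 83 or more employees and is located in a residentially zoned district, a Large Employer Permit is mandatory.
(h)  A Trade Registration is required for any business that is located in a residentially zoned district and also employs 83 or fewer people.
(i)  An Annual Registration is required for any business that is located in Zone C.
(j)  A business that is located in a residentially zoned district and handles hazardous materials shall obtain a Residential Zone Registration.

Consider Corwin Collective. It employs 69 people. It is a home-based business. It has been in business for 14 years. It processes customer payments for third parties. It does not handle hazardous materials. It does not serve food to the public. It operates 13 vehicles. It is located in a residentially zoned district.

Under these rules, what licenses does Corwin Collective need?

Commercial Authorization, Operating Authorization, Trade Permit, Trade Registration

(a) vehicles 13 > 3 → Commercial Certificate not required.
(b) vehicles 13 < 30 → Fleet Registration not required.
(c) vehicles 13 > 10 → Operating Authorization required.
(d) years in business 14 < 16; processes customer payments for third parties → Trade Permit required.
(e) years in business 14 ≤ 18 → Commercial Authorization required.
(f) years in business 14 ≤ 30 → Municipal Permit not required.
(g) employees 69 < 83; is located in a residentially zoned district → Large Employer Permit not required.
(h) is located in a residentially zoned district; employees 69 ≤ 83 → Trade Registration required.
(i) is located in a residentially zoned district (not: is located in Zone C) → Annual Registration not required.
(j) is located in a residentially zoned district; does not handle hazardous materials → Residential Zone Registration not required.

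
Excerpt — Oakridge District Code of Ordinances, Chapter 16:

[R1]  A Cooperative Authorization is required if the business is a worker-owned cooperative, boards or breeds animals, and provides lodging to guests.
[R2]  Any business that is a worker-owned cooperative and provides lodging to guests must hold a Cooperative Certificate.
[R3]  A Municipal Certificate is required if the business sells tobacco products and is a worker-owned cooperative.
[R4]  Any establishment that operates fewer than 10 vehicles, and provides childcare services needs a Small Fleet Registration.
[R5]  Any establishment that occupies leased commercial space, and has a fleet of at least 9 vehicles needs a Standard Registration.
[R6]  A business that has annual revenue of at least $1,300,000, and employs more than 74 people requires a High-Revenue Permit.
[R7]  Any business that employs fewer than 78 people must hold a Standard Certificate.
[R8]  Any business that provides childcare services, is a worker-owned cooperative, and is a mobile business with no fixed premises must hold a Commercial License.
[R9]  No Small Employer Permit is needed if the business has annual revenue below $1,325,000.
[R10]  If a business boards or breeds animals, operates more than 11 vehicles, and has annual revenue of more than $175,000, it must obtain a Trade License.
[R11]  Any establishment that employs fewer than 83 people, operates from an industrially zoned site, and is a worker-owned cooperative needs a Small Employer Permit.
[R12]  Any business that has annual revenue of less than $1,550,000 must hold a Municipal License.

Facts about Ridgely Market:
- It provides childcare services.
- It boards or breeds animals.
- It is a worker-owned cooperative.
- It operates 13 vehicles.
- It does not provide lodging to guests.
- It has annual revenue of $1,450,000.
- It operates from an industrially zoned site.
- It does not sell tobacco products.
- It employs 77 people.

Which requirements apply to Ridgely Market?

High-Revenue Permit, Municipal License, Small Employer Permit, Standard Certificate, Trade License

[R1] is a worker-owned cooperative; boards or breeds animals; does not provide lodging to guests → Cooperative Authorization not required.
[R2] is a worker-owned cooperative; does not provide lodging to guests → Cooperative Certificate not required.
[R3] does not sell tobacco products; is a worker-owned cooperative → Municipal Certificate not required.
[R4] vehicles 13 ≥ 10; provides childcare services → Small Fleet Registration not required.
[R5] operates from an industrially zoned site (not: occupies leased commercial space); vehicles 13 ≥ 9 → Standard Registration not required.
[R6] revenue $1,450,000 ≥ $1,300,000; employees 77 > 74 → High-Revenue Permit required.
[R7] employees 77 < 78 → Standard Certificate required.
[R8] provides childcare services; is a worker-owned cooperative; operates from an industrially zoned site (not: is a mobile business with no fixed premises) → Commercial License not required.
[R9] revenue $1,450,000 ≥ $1,325,000 → Small Employer Permit exemption does not apply.
[R10] boards or breeds animals; vehicles 13 > 11; revenue $1,450,000 > $175,000 → Trade License required.
[R11] employees 77 < 83; operates from an industrially zoned site; is a worker-owned cooperative → Small Employer Permit required.
[R12] revenue $1,450,000 < $1,550,000 → Municipal License required.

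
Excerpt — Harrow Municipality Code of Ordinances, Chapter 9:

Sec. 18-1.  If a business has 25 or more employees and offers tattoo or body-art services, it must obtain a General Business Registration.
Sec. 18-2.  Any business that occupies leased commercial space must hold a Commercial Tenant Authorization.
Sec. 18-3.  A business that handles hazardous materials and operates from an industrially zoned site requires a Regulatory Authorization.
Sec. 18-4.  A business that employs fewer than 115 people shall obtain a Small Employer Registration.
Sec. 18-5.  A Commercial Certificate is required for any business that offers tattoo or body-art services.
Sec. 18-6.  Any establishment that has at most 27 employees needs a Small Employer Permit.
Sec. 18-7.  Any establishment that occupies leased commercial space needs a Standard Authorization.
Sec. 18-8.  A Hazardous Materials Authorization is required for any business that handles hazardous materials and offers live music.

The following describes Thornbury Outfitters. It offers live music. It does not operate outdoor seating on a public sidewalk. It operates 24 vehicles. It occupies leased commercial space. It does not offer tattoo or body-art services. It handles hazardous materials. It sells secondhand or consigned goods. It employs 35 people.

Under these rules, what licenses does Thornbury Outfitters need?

Sec. 18-1. employees 35 ≥ 25; does not offer tattoo or body-art services → General Business Registration not required.
Sec. 18-2. occupies leased commercial space → Commercial Tenant Authorization required.
Sec. 18-3. handles hazardous materials; occupies leased commercial space (not: operates from an industrially zoned site) → Regulatory Authorization not required.
Sec. 18-4. employees 35 < 115 → Small Employer Registration required.
Sec. 18-5. does not offer tattoo or body-art services → Commercial Certificate not required.
Sec. 18-6. employees 35 > 27 → Small Employer Permit not required.
Sec. 18-7. occupies leased commercial space → Standard Authorization required.
Sec. 18-8. handles hazardous materials; offers live music → Hazardous Materials Authorization required.

Commercial Tenant Authorization, Hazardous Materials Authorization, Small Employer Registration, Standard Authorization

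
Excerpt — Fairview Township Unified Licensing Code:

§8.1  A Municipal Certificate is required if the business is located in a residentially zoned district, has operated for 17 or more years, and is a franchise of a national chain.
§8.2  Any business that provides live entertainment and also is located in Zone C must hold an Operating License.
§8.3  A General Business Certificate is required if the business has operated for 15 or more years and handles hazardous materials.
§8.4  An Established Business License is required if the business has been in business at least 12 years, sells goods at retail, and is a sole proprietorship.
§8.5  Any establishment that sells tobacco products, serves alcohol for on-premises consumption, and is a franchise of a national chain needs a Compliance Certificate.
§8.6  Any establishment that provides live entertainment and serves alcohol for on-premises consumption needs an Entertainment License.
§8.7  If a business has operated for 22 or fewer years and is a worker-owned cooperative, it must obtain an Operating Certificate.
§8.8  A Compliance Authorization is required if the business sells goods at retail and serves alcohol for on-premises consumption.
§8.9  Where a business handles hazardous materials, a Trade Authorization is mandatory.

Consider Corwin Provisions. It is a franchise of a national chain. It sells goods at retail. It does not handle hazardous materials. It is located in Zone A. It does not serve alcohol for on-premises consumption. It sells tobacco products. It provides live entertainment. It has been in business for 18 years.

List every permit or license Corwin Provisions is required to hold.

§8.1 is located in Zone A (not: is located in a residentially zoned district); years in business 18 ≥ 17; is a franchise of a national chain → Municipal Certificate not required.
§8.2 provides live entertainment; is located in Zone A (not: is located in Zone C) → Operating License not required.
§8.3 years in business 18 ≥ 15; does not handle hazardous materials → General Business Certificate not required.
§8.4 years in business 18 ≥ 12; sells goods at retail; is a franchise of a national chain (not: is a sole proprietorship) → Established Business License not required.
§8.5 sells tobacco products; does not serve alcohol for on-premises consumption; is a franchise of a national chain → Compliance Certificate not required.
§8.6 provides live entertainment; does not serve alcohol for on-premises consumption → Entertainment License not required.
§8.7 years in business 18 ≤ 22; is a franchise of a national chain (not: is a worker-owned cooperative) → Operating Certificate not required.
§8.8 sells goods at retail; does not serve alcohol for on-premises consumption → Compliance Authorization not required.
§8.9 does not handle hazardous materials → Trade Authorization not required.

None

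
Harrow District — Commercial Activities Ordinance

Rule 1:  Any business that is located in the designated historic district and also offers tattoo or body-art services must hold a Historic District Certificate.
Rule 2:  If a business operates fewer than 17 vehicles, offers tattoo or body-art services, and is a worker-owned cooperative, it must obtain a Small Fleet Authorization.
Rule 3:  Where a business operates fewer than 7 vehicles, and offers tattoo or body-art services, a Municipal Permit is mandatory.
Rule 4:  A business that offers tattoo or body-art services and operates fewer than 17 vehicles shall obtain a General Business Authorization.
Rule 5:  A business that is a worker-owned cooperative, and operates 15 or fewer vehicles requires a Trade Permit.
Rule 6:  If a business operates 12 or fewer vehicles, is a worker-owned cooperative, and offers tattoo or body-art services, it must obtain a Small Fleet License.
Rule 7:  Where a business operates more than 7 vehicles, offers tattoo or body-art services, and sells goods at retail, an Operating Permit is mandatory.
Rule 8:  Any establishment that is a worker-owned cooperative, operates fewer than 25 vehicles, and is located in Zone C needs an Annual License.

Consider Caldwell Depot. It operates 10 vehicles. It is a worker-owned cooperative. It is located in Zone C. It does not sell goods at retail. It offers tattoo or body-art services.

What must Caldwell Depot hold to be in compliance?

Rule 1: is located in Zone C (not: is located in the designated historic district); offers tattoo or body-art services → Historic District Certificate not required.
Rule 2: vehicles 10 < 17; offers tattoo or body-art services; is a worker-owned cooperative → Small Fleet Authorization required.
Rule 3: vehicles 10 ≥ 7; offers tattoo or body-art services → Municipal Permit not required.
Rule 4: offers tattoo or body-art services; vehicles 10 < 17 → General Business Authorization required.
Rule 5: is a worker-owned cooperative; vehicles 10 ≤ 15 → Trade Permit required.
Rule 6: vehicles 10 ≤ 12; is a worker-owned cooperative; offers tattoo or body-art services → Small Fleet License required.
Rule 7: vehicles 10 > 7; offers tattoo or body-art services; does not sell goods at retail → Operating Permit not required.
Rule 8: is a worker-owned cooperative; vehicles 10 < 25; is located in Zone C → Annual License required.

Annual License, General Business Authorization, Small Fleet Authorization, Small Fleet License, Trade Permit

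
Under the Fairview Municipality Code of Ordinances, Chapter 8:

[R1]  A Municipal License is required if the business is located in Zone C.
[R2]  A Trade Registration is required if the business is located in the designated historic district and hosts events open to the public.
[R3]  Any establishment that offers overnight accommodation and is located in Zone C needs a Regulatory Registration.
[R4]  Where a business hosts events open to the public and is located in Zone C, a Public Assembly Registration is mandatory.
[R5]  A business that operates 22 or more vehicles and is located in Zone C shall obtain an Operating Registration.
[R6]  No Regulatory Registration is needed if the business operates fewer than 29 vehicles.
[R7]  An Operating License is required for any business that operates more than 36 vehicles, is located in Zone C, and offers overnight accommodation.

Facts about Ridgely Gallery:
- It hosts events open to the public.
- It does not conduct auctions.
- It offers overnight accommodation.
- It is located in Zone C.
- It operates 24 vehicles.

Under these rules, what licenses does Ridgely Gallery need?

Municipal License, Operating Registration, Public Assembly Registration

[R1] is located in Zone C → Municipal License required.
[R2] is located in Zone C (not: is located in the designated historic district); hosts events open to the public → Trade Registration not required.
[R3] offers overnight accommodation; is located in Zone C → Regulatory Registration required.
[R4] hosts events open to the public; is located in Zone C → Public Assembly Registration required.
[R5] vehicles 24 ≥ 22; is located in Zone C → Operating Registration required.
[R6] vehicles 24 < 29 → exempt from Regulatory Registration.
[R7] vehicles 24 ≤ 36; is located in Zone C; offers overnight accommodation → Operating License not required.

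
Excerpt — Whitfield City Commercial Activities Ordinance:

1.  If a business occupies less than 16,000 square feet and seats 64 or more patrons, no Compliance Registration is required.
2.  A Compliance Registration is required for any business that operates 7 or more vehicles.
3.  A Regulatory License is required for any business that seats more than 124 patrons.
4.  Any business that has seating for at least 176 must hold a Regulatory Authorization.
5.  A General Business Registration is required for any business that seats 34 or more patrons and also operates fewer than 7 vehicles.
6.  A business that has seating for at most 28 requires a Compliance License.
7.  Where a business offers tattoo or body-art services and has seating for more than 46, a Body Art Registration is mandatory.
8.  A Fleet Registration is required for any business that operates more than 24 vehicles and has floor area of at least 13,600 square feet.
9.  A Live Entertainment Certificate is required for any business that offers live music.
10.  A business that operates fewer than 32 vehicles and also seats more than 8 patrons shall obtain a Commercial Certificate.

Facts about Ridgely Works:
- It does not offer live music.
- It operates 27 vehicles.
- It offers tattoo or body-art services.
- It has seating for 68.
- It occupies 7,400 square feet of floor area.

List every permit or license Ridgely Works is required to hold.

Body Art Registration, Commercial Certificate

1. floor area 7,400 square feet < 16,000 square feet; seating 68 ≥ 64 → exempt from Compliance Registration.
2. vehicles 27 ≥ 7 → Compliance Registration required.
3. seating 68 ≤ 124 → Regulatory License not required.
4. seating 68 < 176 → Regulatory Authorization not required.
5. seating 68 ≥ 34; vehicles 27 ≥ 7 → General Business Registration not required.
6. seating 68 > 28 → Compliance License not required.
7. offers tattoo or body-art services; seating 68 > 46 → Body Art Registration required.
8. vehicles 27 > 24; floor area 7,400 square feet < 13,600 square feet → Fleet Registration not required.
9. does not offer live music → Live Entertainment Certificate not required.
10. vehicles 27 < 32; seating 68 > 8 → Commercial Certificate required.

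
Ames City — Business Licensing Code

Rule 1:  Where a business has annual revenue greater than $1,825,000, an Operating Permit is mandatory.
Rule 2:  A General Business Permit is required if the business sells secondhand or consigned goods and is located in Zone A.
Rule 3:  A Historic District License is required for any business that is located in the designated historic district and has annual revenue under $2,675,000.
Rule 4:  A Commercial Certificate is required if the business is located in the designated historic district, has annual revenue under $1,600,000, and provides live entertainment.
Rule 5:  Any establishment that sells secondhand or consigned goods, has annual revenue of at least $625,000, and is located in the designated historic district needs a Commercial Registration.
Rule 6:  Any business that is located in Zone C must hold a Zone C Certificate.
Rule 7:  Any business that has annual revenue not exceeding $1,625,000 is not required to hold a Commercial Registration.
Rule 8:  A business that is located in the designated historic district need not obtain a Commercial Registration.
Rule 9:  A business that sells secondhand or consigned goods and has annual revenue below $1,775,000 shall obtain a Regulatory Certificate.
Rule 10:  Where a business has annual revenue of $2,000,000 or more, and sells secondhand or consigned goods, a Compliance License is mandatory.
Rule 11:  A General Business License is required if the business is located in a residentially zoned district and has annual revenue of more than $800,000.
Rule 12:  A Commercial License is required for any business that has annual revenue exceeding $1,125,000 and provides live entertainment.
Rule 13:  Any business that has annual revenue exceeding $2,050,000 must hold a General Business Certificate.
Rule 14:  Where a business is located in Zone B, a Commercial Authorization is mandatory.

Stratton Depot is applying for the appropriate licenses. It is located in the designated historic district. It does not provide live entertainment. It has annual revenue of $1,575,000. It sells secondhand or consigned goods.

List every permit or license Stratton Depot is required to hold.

Historic District License, Regulatory Certificate

Rule 1: revenue $1,575,000 ≤ $1,825,000 → Operating Permit not required.
Rule 2: sells secondhand or consigned goods; is located in the designated historic district (not: is located in Zone A) → General Business Permit not required.
Rule 3: is located in the designated historic district; revenue $1,575,000 < $2,675,000 → Historic District License required.
Rule 4: is located in the designated historic district; revenue $1,575,000 < $1,600,000; does not provide live entertainment → Commercial Certificate not required.
Rule 5: sells secondhand or consigned goods; revenue $1,575,000 ≥ $625,000; is located in the designated historic district → Commercial Registration required.
Rule 6: is located in the designated historic district (not: is located in Zone C) → Zone C Certificate not required.
Rule 7: revenue $1,575,000 ≤ $1,625,000 → exempt from Commercial Registration.
Rule 8: is located in the designated historic district → exempt from Commercial Registration.
Rule 9: sells secondhand or consigned goods; revenue $1,575,000 < $1,775,000 → Regulatory Certificate required.
Rule 10: revenue $1,575,000 < $2,000,000; sells secondhand or consigned goods → Compliance License not required.
Rule 11: is located in the designated historic district (not: is located in a residentially zoned district); revenue $1,575,000 > $800,000 → General Business License not required.
Rule 12: revenue $1,575,000 > $1,125,000; does not provide live entertainment → Commercial License not required.
Rule 13: revenue $1,575,000 ≤ $2,050,000 → General Business Certificate not required.
Rule 14: is located in the designated historic district (not: is located in Zone B) → Commercial Authorization not required.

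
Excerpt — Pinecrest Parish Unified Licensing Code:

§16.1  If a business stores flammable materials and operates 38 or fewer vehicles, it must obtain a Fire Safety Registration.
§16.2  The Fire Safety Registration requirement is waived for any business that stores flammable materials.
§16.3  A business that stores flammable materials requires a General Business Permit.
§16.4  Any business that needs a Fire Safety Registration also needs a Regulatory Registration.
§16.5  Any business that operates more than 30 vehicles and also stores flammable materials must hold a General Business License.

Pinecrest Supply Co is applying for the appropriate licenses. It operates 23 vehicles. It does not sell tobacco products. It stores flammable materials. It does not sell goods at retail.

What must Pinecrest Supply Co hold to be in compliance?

General Business Permit

§16.1 stores flammable materials; vehicles 23 ≤ 38 → Fire Safety Registration required.
§16.2 stores flammable materials → exempt from Fire Safety Registration.
§16.3 stores flammable materials → General Business Permit required.
§16.4 Fire Safety Registration is not required → no effect.
§16.5 vehicles 23 ≤ 30; stores flammable materials → General Business License not required.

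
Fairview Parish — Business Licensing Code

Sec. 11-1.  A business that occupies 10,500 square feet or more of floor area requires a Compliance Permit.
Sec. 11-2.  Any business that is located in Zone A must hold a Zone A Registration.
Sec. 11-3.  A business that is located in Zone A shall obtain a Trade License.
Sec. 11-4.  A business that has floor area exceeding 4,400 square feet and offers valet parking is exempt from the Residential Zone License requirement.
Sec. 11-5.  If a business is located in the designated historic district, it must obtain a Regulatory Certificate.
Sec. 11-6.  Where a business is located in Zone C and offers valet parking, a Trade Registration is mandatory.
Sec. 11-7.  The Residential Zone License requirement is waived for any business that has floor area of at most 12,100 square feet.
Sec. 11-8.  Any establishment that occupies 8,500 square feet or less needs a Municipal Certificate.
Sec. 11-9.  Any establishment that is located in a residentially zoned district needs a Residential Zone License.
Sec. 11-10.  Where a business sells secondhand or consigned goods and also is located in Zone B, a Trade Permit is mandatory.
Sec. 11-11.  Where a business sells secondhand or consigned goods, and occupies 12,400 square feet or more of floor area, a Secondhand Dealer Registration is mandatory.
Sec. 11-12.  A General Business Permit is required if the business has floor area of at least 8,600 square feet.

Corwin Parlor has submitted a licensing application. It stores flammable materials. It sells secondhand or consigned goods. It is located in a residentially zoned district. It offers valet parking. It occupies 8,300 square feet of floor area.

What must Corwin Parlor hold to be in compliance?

Sec. 11-1. floor area 8,300 square feet < 10,500 square feet → Compliance Permit not required.
Sec. 11-2. is located in a residentially zoned district (not: is located in Zone A) → Zone A Registration not required.
Sec. 11-3. is located in a residentially zoned district (not: is located in Zone A) → Trade License not required.
Sec. 11-4. floor area 8,300 square feet > 4,400 square feet; offers valet parking → exempt from Residential Zone License.
Sec. 11-5. is located in a residentially zoned district (not: is located in the designated historic district) → Regulatory Certificate not required.
Sec. 11-6. is located in a residentially zoned district (not: is located in Zone C); offers valet parking → Trade Registration not required.
Sec. 11-7. floor area 8,300 square feet ≤ 12,100 square feet → exempt from Residential Zone License.
Sec. 11-8. floor area 8,300 square feet ≤ 8,500 square feet → Municipal Certificate required.
Sec. 11-9. is located in a residentially zoned district → Residential Zone License required.
Sec. 11-10. sells secondhand or consigned goods; is located in a residentially zoned district (not: is located in Zone B) → Trade Permit not required.
Sec. 11-11. sells secondhand or consigned goods; floor area 8,300 square feet < 12,400 square feet → Secondhand Dealer Registration not required.
Sec. 11-12. floor area 8,300 square feet < 8,600 square feet → General Business Permit not required.

Municipal Certificate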